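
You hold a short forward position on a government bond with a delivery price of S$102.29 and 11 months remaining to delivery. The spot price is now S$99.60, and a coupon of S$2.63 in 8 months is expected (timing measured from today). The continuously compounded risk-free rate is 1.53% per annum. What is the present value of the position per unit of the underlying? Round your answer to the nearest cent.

PV(remaining coupons) I = 2.63·e^(−0.0153·8/12) = 2.6033
Current forward F = (S − I)·e^(rT) = (99.60 − 2.6033)·e^(0.0153·11/12) = 96.9967 × 1.014124 = 98.3667
Value (long) = (F − K)·e^(−rT) = (98.3667 − 102.29) × 0.986073 = -3.8687
Short position value = −(long value) = S$3.87

S$3.87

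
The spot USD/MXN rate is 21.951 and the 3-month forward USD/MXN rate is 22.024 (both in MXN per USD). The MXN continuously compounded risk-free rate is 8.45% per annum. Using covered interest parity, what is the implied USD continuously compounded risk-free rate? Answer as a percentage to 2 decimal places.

F = S·e^((r_MXN − r_USD)T) ⇒ r_USD = r_MXN − ln(F/S)/T
ln(22.024/21.951) = 0.003320; /(3/12) = 0.013280
r_USD = 0.0845 − 0.013280 = 0.071220
r_USD = 7.12%

7.12%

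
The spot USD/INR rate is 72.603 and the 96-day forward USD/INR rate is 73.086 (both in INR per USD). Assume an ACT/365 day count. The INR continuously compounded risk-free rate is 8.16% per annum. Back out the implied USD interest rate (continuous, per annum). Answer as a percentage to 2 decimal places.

5.64%

F = S·e^((r_INR − r_USD)T) ⇒ r_USD = r_INR − ln(F/S)/T
ln(73.086/72.603) = 0.006631; /(96/365) = 0.025212
r_USD = 0.0816 − 0.025212 = 0.056388
r_USD = 5.64%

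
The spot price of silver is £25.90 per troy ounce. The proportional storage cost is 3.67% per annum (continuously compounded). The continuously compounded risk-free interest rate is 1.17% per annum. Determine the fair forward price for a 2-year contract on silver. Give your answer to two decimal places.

Net carry = r + u − y = 0.0117 + 0.0367 − 0.0000 = 0.0484
F = S·e^((r+u−y)T) = 25.90 · e^(0.0484 × 2) = 25.90 · e^0.096800
= 25.90 × 1.101640 = £28.53 per troy ounce

£28.53 per troy ounce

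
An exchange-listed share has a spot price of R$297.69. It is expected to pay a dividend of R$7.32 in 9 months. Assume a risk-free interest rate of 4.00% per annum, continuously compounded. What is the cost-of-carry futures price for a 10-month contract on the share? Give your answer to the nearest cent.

PV(dividends) I = 7.32·e^(−0.0400·9/12)
I = 7.1037
F = (S − I)·e^(rT) = (297.69 − 7.1037) · e^(0.0400·10/12)
= 290.5863 · e^0.033333 = 290.5863 × 1.033895 = R$300.44

R$300.44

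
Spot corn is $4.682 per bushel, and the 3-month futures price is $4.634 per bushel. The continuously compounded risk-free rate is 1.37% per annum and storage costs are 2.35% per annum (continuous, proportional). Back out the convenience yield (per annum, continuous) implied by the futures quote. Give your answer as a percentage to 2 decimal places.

7.84%

F = S·e^((r+u−y)T) ⇒ (r+u−y) = ln(F/S)/T
ln(4.634/4.682) = -0.010305; /T ⇒ -0.041220
y = r + u − ln(F/S)/T = 0.0137 + 0.0235 + 0.041220 = 0.078420
y = 7.84%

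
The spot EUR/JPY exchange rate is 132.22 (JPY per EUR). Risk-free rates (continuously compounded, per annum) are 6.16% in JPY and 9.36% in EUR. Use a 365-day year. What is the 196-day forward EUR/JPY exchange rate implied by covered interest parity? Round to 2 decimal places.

129.97

F = S·e^((r_JPY − r_EUR)T) = 132.22 · e^((0.0616 − 0.0936) × 196/365)
= 132.22 · e^-0.017184 = 132.22 × 0.982963
F = 129.97 JPY per EUR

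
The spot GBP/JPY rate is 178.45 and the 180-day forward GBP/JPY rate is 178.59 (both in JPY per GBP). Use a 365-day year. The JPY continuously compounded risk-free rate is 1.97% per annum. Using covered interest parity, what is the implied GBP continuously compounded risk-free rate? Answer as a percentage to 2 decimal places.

F = S·e^((r_JPY − r_GBP)T) ⇒ r_GBP = r_JPY − ln(F/S)/T
ln(178.59/178.45) = 0.000784; /(180/365) = 0.001590
r_GBP = 0.0197 − 0.001590 = 0.018110
r_GBP = 1.81%

1.81%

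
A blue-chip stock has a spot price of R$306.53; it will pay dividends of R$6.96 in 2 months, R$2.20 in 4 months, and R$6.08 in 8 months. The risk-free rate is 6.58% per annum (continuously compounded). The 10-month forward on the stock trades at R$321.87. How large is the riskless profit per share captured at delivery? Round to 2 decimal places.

PV(dividends) I = 6.96·e^(−0.0658·2/12) + 2.20·e^(−0.0658·4/12) + 6.08·e^(−0.0658·8/12) = 14.8554
Fair forward F* = (S − I)·e^(rT) = (306.53 − 14.8554)·e^0.054833 = 291.6746 × 1.056364 = 308.1145
Market R$321.87 > fair 308.1145: forward overpriced → cash-and-carry (borrow at r, buy the stock and collect the dividends, short the forward).
Profit at T = |F_mkt − F*| = |321.87 − 308.1145| = R$13.76 per share

R$13.76 per share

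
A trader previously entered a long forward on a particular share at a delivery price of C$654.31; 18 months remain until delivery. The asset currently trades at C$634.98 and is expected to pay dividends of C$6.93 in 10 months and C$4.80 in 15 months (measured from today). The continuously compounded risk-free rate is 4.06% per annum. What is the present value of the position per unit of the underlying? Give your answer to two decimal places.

PV(remaining dividends) I = 6.93·e^(−0.0406·10/12) + 4.80·e^(−0.0406·15/12) = 11.2619
Current forward F = (S − I)·e^(rT) = (634.98 − 11.2619)·e^(0.0406·18/12) = 623.7181 × 1.062793 = 662.8832
Value (long) = (F − K)·e^(−rT) = (662.8832 − 654.31) × 0.940917 = 8.0667
Value = C$8.07

C$8.07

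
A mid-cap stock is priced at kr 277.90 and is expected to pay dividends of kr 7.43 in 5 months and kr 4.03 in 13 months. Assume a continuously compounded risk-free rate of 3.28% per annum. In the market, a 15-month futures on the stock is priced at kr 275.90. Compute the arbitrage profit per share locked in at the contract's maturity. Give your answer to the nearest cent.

kr 1.94 per share

PV(dividends) I = 7.43·e^(−0.0328·5/12) + 4.03·e^(−0.0328·13/12) = 11.2185
Fair futures F* = (S − I)·e^(rT) = (277.90 − 11.2185)·e^0.041000 = 266.6815 × 1.041852 = 277.8427
Market kr 275.90 < fair 277.8427: forward underpriced → reverse cash-and-carry (short the stock, invest proceeds at r, pay the dividends, go long the forward).
Profit at T = |F_mkt − F*| = |275.90 − 277.8427| = kr 1.94 per share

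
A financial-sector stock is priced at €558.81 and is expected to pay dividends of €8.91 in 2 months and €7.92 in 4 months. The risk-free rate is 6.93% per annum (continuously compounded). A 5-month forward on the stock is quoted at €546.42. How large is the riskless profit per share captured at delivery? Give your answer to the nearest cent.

PV(dividends) I = 8.91·e^(−0.0693·2/12) + 7.92·e^(−0.0693·4/12) = 16.5468
Fair forward F* = (S − I)·e^(rT) = (558.81 − 16.5468)·e^0.028875 = 542.2632 × 1.029296 = 558.1493
Market €546.42 < fair 558.1493: forward underpriced → reverse cash-and-carry (short the stock, invest proceeds at r, pay the dividends, go long the forward).
Profit at T = |F_mkt − F*| = |546.42 − 558.1493| = €11.73 per share

€11.73 per share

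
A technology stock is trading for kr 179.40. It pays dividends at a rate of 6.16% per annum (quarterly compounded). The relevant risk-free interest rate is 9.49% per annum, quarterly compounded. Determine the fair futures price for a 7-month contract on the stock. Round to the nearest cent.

F = S · (1+r/4)^(4T) / (1+q/4)^(4T)
= 179.40 × 1.056236 / 1.036303 = 179.40 × 1.019235
F = kr 182.85

kr 182.85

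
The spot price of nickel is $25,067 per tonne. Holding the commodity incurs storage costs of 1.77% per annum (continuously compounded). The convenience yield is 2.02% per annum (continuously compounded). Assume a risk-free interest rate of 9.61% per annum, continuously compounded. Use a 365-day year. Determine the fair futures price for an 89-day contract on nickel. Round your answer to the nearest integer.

Net carry = r + u − y = 0.0961 + 0.0177 − 0.0202 = 0.0936
F = S·e^((r+u−y)T) = 25067 · e^(0.0936 × 89/365) = 25067 · e^0.022823
= 25067 × 1.023085 = $25,646 per tonne

$25,646 per tonne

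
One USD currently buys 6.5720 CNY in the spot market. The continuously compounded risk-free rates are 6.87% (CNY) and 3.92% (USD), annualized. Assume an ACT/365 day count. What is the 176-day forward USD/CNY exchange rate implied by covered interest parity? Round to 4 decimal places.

6.6662

F = S·e^((r_CNY − r_USD)T) = 6.5720 · e^((0.0687 − 0.0392) × 176/365)
= 6.5720 · e^0.014225 = 6.5720 × 1.014327
F = 6.6662 CNY per USD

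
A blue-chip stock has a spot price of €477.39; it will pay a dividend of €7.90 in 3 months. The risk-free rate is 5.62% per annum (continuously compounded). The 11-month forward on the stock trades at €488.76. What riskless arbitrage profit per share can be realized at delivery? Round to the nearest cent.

PV(dividends) I = 7.90·e^(−0.0562·3/12) = 7.7898
Fair forward F* = (S − I)·e^(rT) = (477.39 − 7.7898)·e^0.051517 = 469.6002 × 1.052867 = 494.4266
Market €488.76 < fair 494.4266: forward underpriced → reverse cash-and-carry (short the stock, invest proceeds at r, pay the dividends, go long the forward).
Profit at T = |F_mkt − F*| = |488.76 − 494.4266| = €5.67 per share

€5.67 per share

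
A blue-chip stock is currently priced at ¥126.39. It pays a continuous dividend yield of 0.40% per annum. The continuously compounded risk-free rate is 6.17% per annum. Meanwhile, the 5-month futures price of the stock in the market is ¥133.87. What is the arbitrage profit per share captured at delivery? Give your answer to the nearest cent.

¥4.40 per share

Fair futures: F* = S·e^(carry·T), with carry = (r − q) = 0.0617 − 0.0040 = 0.0577
F* = 126.39 · e^(0.0577 × 5/12) = 126.39 · e^0.024042 = 126.39 × 1.024333 = ¥129.4654
Market ¥133.87 > fair ¥129.4654: forward overpriced → cash-and-carry (buy spot, short the forward).
At maturity, profit = |F_mkt − F*| = |133.87 − 129.4654| = ¥4.40 per share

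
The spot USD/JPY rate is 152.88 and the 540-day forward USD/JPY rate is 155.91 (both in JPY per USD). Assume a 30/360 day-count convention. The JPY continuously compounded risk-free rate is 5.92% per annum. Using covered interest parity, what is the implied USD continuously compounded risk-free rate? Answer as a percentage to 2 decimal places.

F = S·e^((r_JPY − r_USD)T) ⇒ r_USD = r_JPY − ln(F/S)/T
ln(155.91/152.88) = 0.019626; /(540/360) = 0.013084
r_USD = 0.0592 − 0.013084 = 0.046116
r_USD = 4.61%

4.61%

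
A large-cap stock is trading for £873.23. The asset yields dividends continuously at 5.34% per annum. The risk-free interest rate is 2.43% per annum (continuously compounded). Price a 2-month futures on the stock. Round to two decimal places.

£869.01

F = S·e^((r − q)T) = 873.23 · e^((0.0243 − 0.0534) × 2/12)
= 873.23 · e^-0.004850 = 873.23 × 0.995162
F = £869.01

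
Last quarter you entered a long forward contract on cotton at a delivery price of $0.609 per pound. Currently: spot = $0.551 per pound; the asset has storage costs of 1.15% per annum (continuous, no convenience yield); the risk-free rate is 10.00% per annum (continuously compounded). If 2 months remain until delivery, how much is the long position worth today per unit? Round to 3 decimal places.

-$0.047 per pound

Current fair forward for the remaining 2 months: F = S·e^((r + u)·T), (r + u) = 0.1000 + 0.0115 = 0.1115
F = 0.551 · e^(0.1115 × 2/12) = 0.551 × 1.018757 = 0.5613
Value of long forward = (F − K)·e^(−rT) = (0.5613 − 0.609) · e^(−0.1000·2/12)
= -0.0477 × 0.983471 = -0.047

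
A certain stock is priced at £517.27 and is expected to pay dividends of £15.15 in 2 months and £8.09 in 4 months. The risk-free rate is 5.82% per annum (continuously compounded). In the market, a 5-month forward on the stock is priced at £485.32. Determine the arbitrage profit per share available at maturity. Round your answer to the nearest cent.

PV(dividends) I = 15.15·e^(−0.0582·2/12) + 8.09·e^(−0.0582·4/12) = 22.9383
Fair forward F* = (S − I)·e^(rT) = (517.27 − 22.9383)·e^0.024250 = 494.3317 × 1.024546 = 506.4656
Market £485.32 < fair 506.4656: forward underpriced → reverse cash-and-carry (short the stock, invest proceeds at r, pay the dividends, go long the forward).
Profit at T = |F_mkt − F*| = |485.32 − 506.4656| = £21.15 per share

£21.15 per share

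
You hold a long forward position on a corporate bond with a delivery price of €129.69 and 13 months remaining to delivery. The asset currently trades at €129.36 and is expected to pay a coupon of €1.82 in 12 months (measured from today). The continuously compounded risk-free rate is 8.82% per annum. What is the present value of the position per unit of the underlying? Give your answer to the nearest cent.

PV(remaining coupons) I = 1.82·e^(−0.0882·12/12) = 1.6664
Current forward F = (S − I)·e^(rT) = (129.36 − 1.6664)·e^(0.0882·13/12) = 127.6936 × 1.100264 = 140.4967
Value (long) = (F − K)·e^(−rT) = (140.4967 − 129.69) × 0.908873 = 9.8219
Value = €9.82

€9.82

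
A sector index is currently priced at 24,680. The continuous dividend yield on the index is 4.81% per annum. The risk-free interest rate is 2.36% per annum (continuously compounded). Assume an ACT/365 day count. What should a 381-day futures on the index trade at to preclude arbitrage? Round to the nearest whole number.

24,057

F = S·e^((r − q)T) = 24680 · e^((0.0236 − 0.0481) × 381/365)
= 24680 · e^-0.025574 = 24680 × 0.974750
F = 24,057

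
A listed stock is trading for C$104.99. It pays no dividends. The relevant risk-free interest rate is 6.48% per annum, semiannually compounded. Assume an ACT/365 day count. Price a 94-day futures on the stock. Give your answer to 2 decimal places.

C$106.73

F = S · (1+r/2)^(2T)
= 104.99 × 1.016559
F = C$106.73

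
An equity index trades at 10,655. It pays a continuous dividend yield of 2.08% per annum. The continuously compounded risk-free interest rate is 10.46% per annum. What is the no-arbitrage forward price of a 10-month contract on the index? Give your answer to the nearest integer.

11,426

F = S·e^((r − q)T) = 10655 · e^((0.1046 − 0.0208) × 10/12)
= 10655 · e^0.069833 = 10655 × 1.072329
F = 11,426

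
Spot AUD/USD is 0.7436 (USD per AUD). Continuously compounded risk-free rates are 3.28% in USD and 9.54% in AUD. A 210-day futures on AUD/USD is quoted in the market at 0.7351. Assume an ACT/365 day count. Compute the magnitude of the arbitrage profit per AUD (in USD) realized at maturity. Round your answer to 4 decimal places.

0.0178 per AUD (in USD)

Fair futures: F* = S·e^(carry·T), with carry = (r_USD − r_AUD) = 0.0328 − 0.0954 = -0.0626
F* = 0.7436 · e^(-0.0626 × 210/365) = 0.7436 · e^-0.036016 = 0.7436 × 0.964625 = 0.7173
Market 0.7351 > fair 0.7173: forward overpriced → cash-and-carry (buy spot, short the forward).
At maturity, profit = |F_mkt − F*| = |0.7351 − 0.7173| = 0.0178 per AUD (in USD)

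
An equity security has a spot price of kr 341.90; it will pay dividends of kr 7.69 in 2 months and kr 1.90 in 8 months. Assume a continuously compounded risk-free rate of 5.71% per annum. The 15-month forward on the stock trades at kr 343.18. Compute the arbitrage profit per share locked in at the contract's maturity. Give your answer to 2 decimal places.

kr 13.87 per share

PV(dividends) I = 7.69·e^(−0.0571·2/12) + 1.90·e^(−0.0571·8/12) = 9.4462
Fair forward F* = (S − I)·e^(rT) = (341.90 − 9.4462)·e^0.071375 = 332.4538 × 1.073984 = 357.0501
Market kr 343.18 < fair 357.0501: forward underpriced → reverse cash-and-carry (short the stock, invest proceeds at r, pay the dividends, go long the forward).
Profit at T = |F_mkt − F*| = |343.18 − 357.0501| = kr 13.87 per share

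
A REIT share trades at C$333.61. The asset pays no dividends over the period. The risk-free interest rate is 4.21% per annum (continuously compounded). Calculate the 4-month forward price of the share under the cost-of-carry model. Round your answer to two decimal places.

F = S·e^(rT) = 333.61 · e^(0.0421 × 4/12)
= 333.61 · e^0.014033 = 333.61 × 1.014132
F = C$338.32

C$338.32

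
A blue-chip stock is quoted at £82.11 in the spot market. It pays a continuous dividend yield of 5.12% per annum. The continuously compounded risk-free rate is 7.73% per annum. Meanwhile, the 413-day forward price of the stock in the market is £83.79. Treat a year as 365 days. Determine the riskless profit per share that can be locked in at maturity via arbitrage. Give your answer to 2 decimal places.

£0.78 per share

Fair forward: F* = S·e^(carry·T), with carry = (r − q) = 0.0773 − 0.0512 = 0.0261
F* = 82.11 · e^(0.0261 × 413/365) = 82.11 · e^0.029532 = 82.11 × 1.029972 = £84.5710
Market £83.79 < fair £84.5710: forward underpriced → reverse cash-and-carry (short spot, go long the forward).
At maturity, profit = |F_mkt − F*| = |83.79 − 84.5710| = £0.78 per share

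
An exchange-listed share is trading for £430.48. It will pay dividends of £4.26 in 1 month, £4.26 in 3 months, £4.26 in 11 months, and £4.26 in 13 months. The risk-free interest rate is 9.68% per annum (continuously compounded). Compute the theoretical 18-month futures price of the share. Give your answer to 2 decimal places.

£479.11

PV(dividends) I = 4.26·e^(−0.0968·1/12) + 4.26·e^(−0.0968·3/12) + 4.26·e^(−0.0968·11/12) + 4.26·e^(−0.0968·13/12)
I = 4.2258 + 4.1581 + 3.8983 + 3.8359 = 16.1181
F = (S − I)·e^(rT) = (430.48 − 16.1181) · e^(0.0968·18/12)
= 414.3619 · e^0.145200 = 414.3619 × 1.156271 = £479.11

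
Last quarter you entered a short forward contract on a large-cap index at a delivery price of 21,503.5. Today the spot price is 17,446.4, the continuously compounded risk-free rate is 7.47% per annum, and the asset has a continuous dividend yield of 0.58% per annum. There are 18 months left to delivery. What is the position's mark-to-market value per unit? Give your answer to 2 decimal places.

Current fair forward for the remaining 18 months: F = S·e^((r − q)·T), (r − q) = 0.0747 − 0.0058 = 0.0689
F = 17446.4 · e^(0.0689 × 18/12) = 17446.4 × 1.10887945 = 19345.9544
Value of long forward = (F − K)·e^(−rT) = (19345.9544 − 21503.5) · e^(−0.0747·18/12)
= -2157.5456 × 0.89399956 = -1928.84
Short position value = −(long value) = 1928.84

1928.84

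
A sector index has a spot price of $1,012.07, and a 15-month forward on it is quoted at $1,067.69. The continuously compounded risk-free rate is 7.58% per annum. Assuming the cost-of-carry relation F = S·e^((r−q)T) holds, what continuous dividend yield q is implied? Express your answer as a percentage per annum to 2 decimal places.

From F = S·e^((r−q)T): (r − q) = ln(F/S)/T
ln(1067.69/1012.07) = ln(1.054957) = 0.053500
(r − q) = 0.053500 / (15/12) = 0.042800
q = r − ln(F/S)/T = 0.0758 − 0.042800 = 0.033000
q = 3.30%

3.30%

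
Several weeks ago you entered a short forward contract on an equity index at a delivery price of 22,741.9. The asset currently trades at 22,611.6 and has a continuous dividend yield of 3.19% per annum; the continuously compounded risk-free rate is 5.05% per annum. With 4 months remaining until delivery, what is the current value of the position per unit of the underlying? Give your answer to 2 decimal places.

Current fair forward for the remaining 4 months: F = S·e^((r − q)·T), (r − q) = 0.0505 − 0.0319 = 0.0186
F = 22611.6 · e^(0.0186 × 4/12) = 22611.6 × 1.00621926 = 22752.2274
Value of long forward = (F − K)·e^(−rT) = (22752.2274 − 22741.9) · e^(−0.0505·4/12)
= 10.3274 × 0.98330756 = 10.16
Short position value = −(long value) = -10.16

-10.16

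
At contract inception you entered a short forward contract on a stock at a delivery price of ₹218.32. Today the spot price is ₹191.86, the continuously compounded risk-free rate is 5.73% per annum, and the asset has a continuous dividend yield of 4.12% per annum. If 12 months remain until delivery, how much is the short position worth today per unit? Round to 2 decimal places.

Current fair forward for the remaining 12 months: F = S·e^((r − q)·T), (r − q) = 0.0573 − 0.0412 = 0.0161
F = 191.86 · e^(0.0161 × 12/12) = 191.86 × 1.016230 = 194.9739
Value of long forward = (F − K)·e^(−rT) = (194.9739 − 218.32) · e^(−0.0573·12/12)
= -23.3461 × 0.944311 = -22.05
Short position value = −(long value) = ₹22.05

₹22.05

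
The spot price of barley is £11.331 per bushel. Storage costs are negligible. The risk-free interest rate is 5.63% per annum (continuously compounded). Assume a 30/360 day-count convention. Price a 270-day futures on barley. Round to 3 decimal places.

F = S·e^(rT) = 11.331 · e^(0.0563 × 270/360) = 11.331 · e^0.042225
= 11.331 × 1.043129 = £11.820 per bushel

£11.820 per bushel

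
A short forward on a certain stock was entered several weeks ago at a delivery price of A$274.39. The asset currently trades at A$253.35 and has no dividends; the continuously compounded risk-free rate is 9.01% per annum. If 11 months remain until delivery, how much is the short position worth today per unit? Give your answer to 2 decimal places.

Current fair forward for the remaining 11 months: F = S·e^(r·T), r = 0.0901
F = 253.35 · e^(0.0901 × 11/12) = 253.35 × 1.086098 = 275.1629
Value of long forward = (F − K)·e^(−rT) = (275.1629 − 274.39) · e^(−0.0901·11/12)
= 0.7729 × 0.920727 = 0.71
Short position value = −(long value) = -A$0.71

-A$0.71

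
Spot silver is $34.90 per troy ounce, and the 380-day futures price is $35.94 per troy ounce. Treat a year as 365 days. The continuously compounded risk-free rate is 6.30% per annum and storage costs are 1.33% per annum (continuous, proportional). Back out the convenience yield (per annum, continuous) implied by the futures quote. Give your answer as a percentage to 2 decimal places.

F = S·e^((r+u−y)T) ⇒ (r+u−y) = ln(F/S)/T
ln(35.94/34.90) = 0.029364; /T ⇒ 0.028205
y = r + u − ln(F/S)/T = 0.0630 + 0.0133 − 0.028205 = 0.048095
y = 4.81%

4.81%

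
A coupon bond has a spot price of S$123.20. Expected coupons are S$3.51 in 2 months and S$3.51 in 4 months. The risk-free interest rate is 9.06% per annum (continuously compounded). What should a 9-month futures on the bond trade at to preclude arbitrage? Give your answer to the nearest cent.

PV(coupons) I = 3.51·e^(−0.0906·2/12) + 3.51·e^(−0.0906·4/12)
I = 3.4574 + 3.4056 = 6.8630
F = (S − I)·e^(rT) = (123.20 − 6.8630) · e^(0.0906·9/12)
= 116.3370 · e^0.067950 = 116.3370 × 1.070312 = S$124.52

S$124.52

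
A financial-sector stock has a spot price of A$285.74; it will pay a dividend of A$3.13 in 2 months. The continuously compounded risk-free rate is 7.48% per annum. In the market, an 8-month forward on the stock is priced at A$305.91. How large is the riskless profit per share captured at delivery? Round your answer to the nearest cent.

A$8.81 per share

PV(dividends) I = 3.13·e^(−0.0748·2/12) = 3.0912
Fair forward F* = (S − I)·e^(rT) = (285.74 − 3.0912)·e^0.049867 = 282.6488 × 1.051131 = 297.1009
Market A$305.91 > fair 297.1009: forward overpriced → cash-and-carry (borrow at r, buy the stock and collect the dividends, short the forward).
Profit at T = |F_mkt − F*| = |305.91 − 297.1009| = A$8.81 per share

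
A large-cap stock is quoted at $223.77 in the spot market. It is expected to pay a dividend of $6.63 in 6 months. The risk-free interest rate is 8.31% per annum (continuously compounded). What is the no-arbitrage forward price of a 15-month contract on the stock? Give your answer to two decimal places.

$241.21

PV(dividends) I = 6.63·e^(−0.0831·6/12)
I = 6.3602
F = (S − I)·e^(rT) = (223.77 − 6.3602) · e^(0.0831·15/12)
= 217.4098 · e^0.103875 = 217.4098 × 1.109462 = $241.21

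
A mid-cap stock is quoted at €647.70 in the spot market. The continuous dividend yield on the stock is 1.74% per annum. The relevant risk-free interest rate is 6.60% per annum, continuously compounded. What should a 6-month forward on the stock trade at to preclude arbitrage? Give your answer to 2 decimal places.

F = S·e^((r − q)T) = 647.70 · e^((0.0660 − 0.0174) × 6/12)
= 647.70 · e^0.024300 = 647.70 × 1.024598
F = €663.63

€663.63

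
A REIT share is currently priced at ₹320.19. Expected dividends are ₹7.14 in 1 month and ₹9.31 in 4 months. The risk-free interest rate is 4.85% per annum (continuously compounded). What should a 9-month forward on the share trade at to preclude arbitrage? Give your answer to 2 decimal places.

PV(dividends) I = 7.14·e^(−0.0485·1/12) + 9.31·e^(−0.0485·4/12)
I = 7.1112 + 9.1607 = 16.2719
F = (S − I)·e^(rT) = (320.19 − 16.2719) · e^(0.0485·9/12)
= 303.9181 · e^0.036375 = 303.9181 × 1.037045 = ₹315.18

₹315.18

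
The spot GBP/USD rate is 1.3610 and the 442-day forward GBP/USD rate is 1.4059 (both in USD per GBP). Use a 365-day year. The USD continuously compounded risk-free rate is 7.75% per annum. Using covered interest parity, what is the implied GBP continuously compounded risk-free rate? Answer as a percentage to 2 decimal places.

5.07%

F = S·e^((r_USD − r_GBP)T) ⇒ r_GBP = r_USD − ln(F/S)/T
ln(1.4059/1.3610) = 0.032458; /(442/365) = 0.026804
r_GBP = 0.0775 − 0.026804 = 0.050696
r_GBP = 5.07%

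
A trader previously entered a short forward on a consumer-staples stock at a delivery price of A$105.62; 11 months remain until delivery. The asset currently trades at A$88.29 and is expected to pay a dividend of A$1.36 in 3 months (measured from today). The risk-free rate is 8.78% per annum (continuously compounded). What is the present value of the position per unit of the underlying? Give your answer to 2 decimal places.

PV(remaining dividends) I = 1.36·e^(−0.0878·3/12) = 1.3305
Current forward F = (S − I)·e^(rT) = (88.29 − 1.3305)·e^(0.0878·11/12) = 86.9595 × 1.083811 = 94.2477
Value (long) = (F − K)·e^(−rT) = (94.2477 − 105.62) × 0.922670 = -10.4929
Short position value = −(long value) = A$10.49

A$10.49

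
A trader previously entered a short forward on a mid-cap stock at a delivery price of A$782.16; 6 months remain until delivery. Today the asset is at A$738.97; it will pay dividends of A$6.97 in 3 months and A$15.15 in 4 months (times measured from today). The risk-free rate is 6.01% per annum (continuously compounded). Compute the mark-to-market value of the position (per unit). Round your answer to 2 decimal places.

PV(remaining dividends) I = 6.97·e^(−0.0601·3/12) + 15.15·e^(−0.0601·4/12) = 21.7156
Current forward F = (S − I)·e^(rT) = (738.97 − 21.7156)·e^(0.0601·6/12) = 717.2544 × 1.030506 = 739.1350
Value (long) = (F − K)·e^(−rT) = (739.1350 − 782.16) × 0.970397 = -41.7513
Short position value = −(long value) = A$41.75

A$41.75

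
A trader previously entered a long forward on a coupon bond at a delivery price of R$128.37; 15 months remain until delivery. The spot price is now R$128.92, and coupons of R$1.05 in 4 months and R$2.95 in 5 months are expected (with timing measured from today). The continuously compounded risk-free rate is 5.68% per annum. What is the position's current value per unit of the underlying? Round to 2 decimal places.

PV(remaining coupons) I = 1.05·e^(−0.0568·4/12) + 2.95·e^(−0.0568·5/12) = 3.9113
Current forward F = (S − I)·e^(rT) = (128.92 − 3.9113)·e^(0.0568·15/12) = 125.0087 × 1.073581 = 134.2070
Value (long) = (F − K)·e^(−rT) = (134.2070 − 128.37) × 0.931462 = 5.4369
Value = R$5.44

R$5.44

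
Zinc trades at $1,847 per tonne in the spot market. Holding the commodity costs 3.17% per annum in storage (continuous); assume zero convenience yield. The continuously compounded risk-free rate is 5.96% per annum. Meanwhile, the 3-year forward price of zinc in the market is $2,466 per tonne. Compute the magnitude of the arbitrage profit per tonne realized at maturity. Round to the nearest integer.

$37 per tonne

Fair forward: F* = S·e^(carry·T), with carry = (r + u) = 0.0596 + 0.0317 = 0.0913
F* = 1847 · e^(0.0913 × 3) = 1847 · e^0.273900 = 1847 × 1.315083 = $2428.9583
Market $2466 > fair $2428.9583: forward overpriced → cash-and-carry (buy spot, short the forward).
At maturity, profit = |F_mkt − F*| = |2466 − 2428.9583| = $37 per tonne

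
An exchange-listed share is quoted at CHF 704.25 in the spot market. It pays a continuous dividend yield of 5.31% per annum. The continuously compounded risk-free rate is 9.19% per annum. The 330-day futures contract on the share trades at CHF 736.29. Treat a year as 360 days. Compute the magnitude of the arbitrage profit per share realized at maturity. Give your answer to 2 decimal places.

CHF 6.54 per share

Fair futures: F* = S·e^(carry·T), with carry = (r − q) = 0.0919 − 0.0531 = 0.0388
F* = 704.25 · e^(0.0388 × 330/360) = 704.25 · e^0.035567 = 704.25 × 1.036207 = CHF 729.7488
Market CHF 736.29 > fair CHF 729.7488: forward overpriced → cash-and-carry (buy spot, short the forward).
At maturity, profit = |F_mkt − F*| = |736.29 − 729.7488| = CHF 6.54 per share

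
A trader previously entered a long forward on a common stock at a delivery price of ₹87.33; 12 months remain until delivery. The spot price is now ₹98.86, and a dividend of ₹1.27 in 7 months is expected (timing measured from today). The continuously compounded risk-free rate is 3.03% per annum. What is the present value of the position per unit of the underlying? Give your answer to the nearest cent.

₹12.89

PV(remaining dividends) I = 1.27·e^(−0.0303·7/12) = 1.2477
Current forward F = (S − I)·e^(rT) = (98.86 − 1.2477)·e^(0.0303·12/12) = 97.6123 × 1.030764 = 100.6152
Value (long) = (F − K)·e^(−rT) = (100.6152 − 87.33) × 0.970154 = 12.8887
Value = ₹12.89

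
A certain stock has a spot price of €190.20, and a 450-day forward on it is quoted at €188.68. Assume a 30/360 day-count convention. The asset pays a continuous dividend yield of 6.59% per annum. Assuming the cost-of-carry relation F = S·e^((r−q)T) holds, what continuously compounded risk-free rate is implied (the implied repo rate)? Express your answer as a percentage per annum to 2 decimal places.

From F = S·e^((r−q)T): (r − q) = ln(F/S)/T
ln(188.68/190.20) = ln(0.992008) = -0.008024
(r − q) = -0.008024 / (450/360) = -0.006419
r = ln(F/S)/T + q = -0.006419 + 0.0659 = 0.059481
r = 5.95%

5.95%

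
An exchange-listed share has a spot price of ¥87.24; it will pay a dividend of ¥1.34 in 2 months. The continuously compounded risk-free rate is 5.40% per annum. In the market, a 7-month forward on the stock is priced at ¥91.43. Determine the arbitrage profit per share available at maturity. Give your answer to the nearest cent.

PV(dividends) I = 1.34·e^(−0.0540·2/12) = 1.3280
Fair forward F* = (S − I)·e^(rT) = (87.24 − 1.3280)·e^0.031500 = 85.9120 × 1.032001 = 88.6613
Market ¥91.43 > fair 88.6613: forward overpriced → cash-and-carry (borrow at r, buy the stock and collect the dividends, short the forward).
Profit at T = |F_mkt − F*| = |91.43 − 88.6613| = ¥2.77 per share

¥2.77 per share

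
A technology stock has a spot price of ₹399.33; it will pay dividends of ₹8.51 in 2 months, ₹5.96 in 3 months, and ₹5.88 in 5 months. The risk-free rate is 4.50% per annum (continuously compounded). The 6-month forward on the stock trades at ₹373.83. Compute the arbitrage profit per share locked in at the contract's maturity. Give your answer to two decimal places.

PV(dividends) I = 8.51·e^(−0.0450·2/12) + 5.96·e^(−0.0450·3/12) + 5.88·e^(−0.0450·5/12) = 20.1105
Fair forward F* = (S − I)·e^(rT) = (399.33 − 20.1105)·e^0.022500 = 379.2195 × 1.022755 = 387.8486
Market ₹373.83 < fair 387.8486: forward underpriced → reverse cash-and-carry (short the stock, invest proceeds at r, pay the dividends, go long the forward).
Profit at T = |F_mkt − F*| = |373.83 − 387.8486| = ₹14.02 per share

₹14.02 per share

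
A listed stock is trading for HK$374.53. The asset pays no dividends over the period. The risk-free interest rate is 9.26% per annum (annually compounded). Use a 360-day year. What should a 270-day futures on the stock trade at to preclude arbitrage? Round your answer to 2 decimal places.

F = S · (1+r)^T
= 374.53 × 1.068676
F = HK$400.25

HK$400.25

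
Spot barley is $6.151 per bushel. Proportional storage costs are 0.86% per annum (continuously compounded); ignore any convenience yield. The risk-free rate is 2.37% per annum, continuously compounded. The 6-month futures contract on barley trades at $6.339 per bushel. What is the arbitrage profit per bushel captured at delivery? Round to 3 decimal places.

$0.088 per bushel

Fair futures: F* = S·e^(carry·T), with carry = (r + u) = 0.0237 + 0.0086 = 0.0323
F* = 6.151 · e^(0.0323 × 6/12) = 6.151 · e^0.016150 = 6.151 × 1.016281 = $6.2511
Market $6.339 > fair $6.2511: forward overpriced → cash-and-carry (buy spot, short the forward).
At maturity, profit = |F_mkt − F*| = |6.339 − 6.2511| = $0.088 per bushel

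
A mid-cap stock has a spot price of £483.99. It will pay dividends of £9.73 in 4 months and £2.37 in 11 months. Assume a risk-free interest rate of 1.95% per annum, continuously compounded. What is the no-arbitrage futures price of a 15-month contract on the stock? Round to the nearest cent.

£483.64

PV(dividends) I = 9.73·e^(−0.0195·4/12) + 2.37·e^(−0.0195·11/12)
I = 9.6670 + 2.3280 = 11.9950
F = (S − I)·e^(rT) = (483.99 − 11.9950) · e^(0.0195·15/12)
= 471.9950 · e^0.024375 = 471.9950 × 1.024674 = £483.64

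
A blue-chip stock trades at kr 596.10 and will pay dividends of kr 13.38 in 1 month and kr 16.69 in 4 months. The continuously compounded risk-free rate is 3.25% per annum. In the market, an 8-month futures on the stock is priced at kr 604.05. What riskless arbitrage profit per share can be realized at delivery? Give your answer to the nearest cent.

kr 25.40 per share

PV(dividends) I = 13.38·e^(−0.0325·1/12) + 16.69·e^(−0.0325·4/12) = 29.8540
Fair futures F* = (S − I)·e^(rT) = (596.10 − 29.8540)·e^0.021667 = 566.2460 × 1.021903 = 578.6485
Market kr 604.05 > fair 578.6485: forward overpriced → cash-and-carry (borrow at r, buy the stock and collect the dividends, short the forward).
Profit at T = |F_mkt − F*| = |604.05 − 578.6485| = kr 25.40 per share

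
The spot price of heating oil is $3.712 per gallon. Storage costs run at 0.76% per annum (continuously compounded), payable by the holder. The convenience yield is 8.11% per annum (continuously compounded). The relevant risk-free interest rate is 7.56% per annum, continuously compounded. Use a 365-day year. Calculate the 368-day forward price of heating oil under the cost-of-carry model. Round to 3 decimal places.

Net carry = r + u − y = 0.0756 + 0.0076 − 0.0811 = 0.0021
F = S·e^((r+u−y)T) = 3.712 · e^(0.0021 × 368/365) = 3.712 · e^0.002117
= 3.712 × 1.002119 = $3.720 per gallon

$3.720 per gallon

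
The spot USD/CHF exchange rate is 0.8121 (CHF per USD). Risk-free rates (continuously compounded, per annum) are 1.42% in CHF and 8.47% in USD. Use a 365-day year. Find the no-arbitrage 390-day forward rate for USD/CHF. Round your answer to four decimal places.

0.7532

F = S·e^((r_CHF − r_USD)T) = 0.8121 · e^((0.0142 − 0.0847) × 390/365)
= 0.8121 · e^-0.075329 = 0.8121 × 0.927438
F = 0.7532 CHF per USD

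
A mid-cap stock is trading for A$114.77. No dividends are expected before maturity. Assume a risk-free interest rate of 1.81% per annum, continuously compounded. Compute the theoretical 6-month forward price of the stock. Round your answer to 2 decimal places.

A$115.81

F = S·e^(rT) = 114.77 · e^(0.0181 × 6/12)
= 114.77 · e^0.009050 = 114.77 × 1.009091
F = A$115.81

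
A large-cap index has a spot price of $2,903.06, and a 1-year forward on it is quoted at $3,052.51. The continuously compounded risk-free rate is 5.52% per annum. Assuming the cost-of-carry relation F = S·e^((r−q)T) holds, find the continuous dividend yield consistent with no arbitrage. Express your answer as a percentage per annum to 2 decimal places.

0.50%

From F = S·e^((r−q)T): (r − q) = ln(F/S)/T
ln(3052.51/2903.06) = ln(1.051480) = 0.050199
(r − q) = 0.050199 / (1) = 0.050199
q = r − ln(F/S)/T = 0.0552 − 0.050199 = 0.005001
q = 0.50%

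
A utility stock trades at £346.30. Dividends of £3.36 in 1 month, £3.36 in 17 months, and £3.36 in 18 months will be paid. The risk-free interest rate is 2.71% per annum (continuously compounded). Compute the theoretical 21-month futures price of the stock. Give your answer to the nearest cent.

£352.83

PV(dividends) I = 3.36·e^(−0.0271·1/12) + 3.36·e^(−0.0271·17/12) + 3.36·e^(−0.0271·18/12)
I = 3.3524 + 3.2334 + 3.2262 = 9.8120
F = (S − I)·e^(rT) = (346.30 − 9.8120) · e^(0.0271·21/12)
= 336.4880 · e^0.047425 = 336.4880 × 1.048568 = £352.83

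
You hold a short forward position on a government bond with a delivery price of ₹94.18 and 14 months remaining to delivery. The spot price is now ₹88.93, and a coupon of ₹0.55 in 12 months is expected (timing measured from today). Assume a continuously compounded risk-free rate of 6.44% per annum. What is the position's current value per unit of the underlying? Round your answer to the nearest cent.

-₹1.05

PV(remaining coupons) I = 0.55·e^(−0.0644·12/12) = 0.5157
Current forward F = (S − I)·e^(rT) = (88.93 − 0.5157)·e^(0.0644·14/12) = 88.4143 × 1.078028 = 95.3131
Value (long) = (F − K)·e^(−rT) = (95.3131 − 94.18) × 0.927620 = 1.0511
Short position value = −(long value) = -₹1.05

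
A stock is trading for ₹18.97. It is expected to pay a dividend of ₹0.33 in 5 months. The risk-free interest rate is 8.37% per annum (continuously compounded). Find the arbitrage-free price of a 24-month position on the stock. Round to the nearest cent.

PV(dividends) I = 0.33·e^(−0.0837·5/12)
I = 0.3187
F = (S − I)·e^(rT) = (18.97 − 0.3187) · e^(0.0837·24/12)
= 18.6513 · e^0.167400 = 18.6513 × 1.182227 = ₹22.05

₹22.05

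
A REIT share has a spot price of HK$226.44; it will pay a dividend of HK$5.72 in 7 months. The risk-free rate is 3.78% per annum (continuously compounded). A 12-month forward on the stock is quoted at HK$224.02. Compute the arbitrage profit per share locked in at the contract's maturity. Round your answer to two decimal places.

HK$5.33 per share

PV(dividends) I = 5.72·e^(−0.0378·7/12) = 5.5953
Fair forward F* = (S − I)·e^(rT) = (226.44 − 5.5953)·e^0.037800 = 220.8447 × 1.038524 = 229.3525
Market HK$224.02 < fair 229.3525: forward underpriced → reverse cash-and-carry (short the stock, invest proceeds at r, pay the dividends, go long the forward).
Profit at T = |F_mkt − F*| = |224.02 − 229.3525| = HK$5.33 per share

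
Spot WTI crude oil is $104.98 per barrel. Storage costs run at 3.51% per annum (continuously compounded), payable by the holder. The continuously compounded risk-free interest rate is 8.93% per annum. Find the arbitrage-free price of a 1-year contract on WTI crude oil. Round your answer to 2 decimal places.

$118.89 per barrel

Net carry = r + u − y = 0.0893 + 0.0351 − 0.0000 = 0.1244
F = S·e^((r+u−y)T) = 104.98 · e^(0.1244 × 1) = 104.98 · e^0.124400
= 104.98 × 1.132469 = $118.89 per barrel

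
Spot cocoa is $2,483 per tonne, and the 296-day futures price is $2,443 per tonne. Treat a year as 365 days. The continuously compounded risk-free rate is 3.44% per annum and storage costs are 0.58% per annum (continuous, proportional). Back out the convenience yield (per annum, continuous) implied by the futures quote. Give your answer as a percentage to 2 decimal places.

6.02%

F = S·e^((r+u−y)T) ⇒ (r+u−y) = ln(F/S)/T
ln(2443/2483) = -0.016241; /T ⇒ -0.020027
y = r + u − ln(F/S)/T = 0.0344 + 0.0058 + 0.020027 = 0.060227
y = 6.02%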